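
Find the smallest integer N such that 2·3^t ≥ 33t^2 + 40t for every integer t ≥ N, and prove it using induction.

At t = 5: 486 < 1025, so the inequality fails and N ≥ 6. We prove 2·3^t ≥ 33t^2 + 40t for all t ≥ 6.
When t = 6: 2·3^t = 1458 and 33t^2 + 40t = 1428, so 1458 ≥ 1428.
For the inductive step, assume it holds for an arbitrary p ≥ 6, so 2·3^p ≥ 33p^2 + 40p.
Then 2·3^(p + 1) = 3·(2·3^p) ≥ 3·(33p^2 + 40p).
Also, for p ≥ 6 we have 3·(33p^2 + 40p) ≥ 33(p+1)^2 + 40(p+1), since 3·(33p^2 + 40p) − (33(p+1)^2 + 40(p+1)) = 66p^2 + 14p - 73, which is nonnegative for all p ≥ 6.
Combining, 2·3^(p + 1) ≥ 33(p+1)^2 + 40(p+1).
This completes the induction.
Hence the smallest such N is 6.

N = 6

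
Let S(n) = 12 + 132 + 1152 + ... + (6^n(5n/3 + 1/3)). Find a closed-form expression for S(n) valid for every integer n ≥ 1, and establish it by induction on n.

We claim S(n) = 2·6^n·n for all n ≥ 1.
When n = 1: S(1) = 12, and the closed form gives 12. They agree.
Inductive step: suppose the statement holds for some k ≥ 1, so S(k) = 2·6^k·k.
Then S(k+1) = S(k) + (6^k(10k + 12)) = (2·6^k·k) + (6^k(10k + 12)).
Simplifying, S(k+1) = 12·6^k(k + 1) = 2·6^(k+1)·(k+1),
which is the closed form with n = k+1.
By induction, the statement is established for all n ≥ 1.

S(n) = 2·6^n·n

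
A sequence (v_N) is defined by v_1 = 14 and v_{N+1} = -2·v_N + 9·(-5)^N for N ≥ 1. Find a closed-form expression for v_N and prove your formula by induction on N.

Computing the first terms: v_1 = 14, v_2 = -73, v_3 = 371. This suggests v_N = -(-2)^(N - 1) - 3(-5)^N.
For the base case N = 1: the formula gives 14 = 14 = v_1.
For the inductive step, assume it holds for an arbitrary m ≥ 1, so v_m = -(-2)^(m - 1) - 3(-5)^m.
Then v_{m+1} = -2·v_m + 9·(-5)^m = -2·(-(-2)^(m - 1) - 3(-5)^m) + 9·(-5)^m = -(-2)^m - 3(-5)^(m + 1) = -(-2)^((m+1) - 1) - 3(-5)^(m+1),
which is the claimed formula at N = m+1.
This completes the induction.

v_N = -(-2)^(N - 1) - 3(-5)^N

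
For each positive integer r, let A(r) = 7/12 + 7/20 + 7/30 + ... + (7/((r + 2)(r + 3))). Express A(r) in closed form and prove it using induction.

We claim A(r) = 7r/(3(r + 3)) for all r ≥ 1.
For the base case r = 1: A(1) = 7/12, and the closed form gives 7/12. They agree.
For the inductive step, assume it holds for an arbitrary i ≥ 1, so A(i) = 7i/(3(i + 3)).
Then A(i+1) = A(i) + (7/((i + 3)(i + 4))) = (7i/(3(i + 3))) + (7/((i + 3)(i + 4))).
Simplifying, A(i+1) = 7(i + 1)/(3(i + 4)) = 7(i+1)/(3((i+1) + 3)),
which is the closed form with r = i+1.
Hence, by induction on r, the claim holds for every r ≥ 1.

A(r) = 7r/(3(r + 3))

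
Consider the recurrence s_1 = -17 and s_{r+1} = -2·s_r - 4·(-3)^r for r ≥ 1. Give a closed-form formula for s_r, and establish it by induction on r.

s_r = -5(-2)^(r - 1) + 4(-3)^r

Computing the first terms: s_1 = -17, s_2 = 46, s_3 = -128. This suggests s_r = -5(-2)^(r - 1) + 4(-3)^r.
For the base case r = 1: the formula gives -17 = -17 = s_1.
For the inductive step, assume it holds for an arbitrary i ≥ 1, so s_i = -5(-2)^(i - 1) + 4(-3)^i.
Then s_{i+1} = -2·s_i - 4·(-3)^i = -2·(-5(-2)^(i - 1) + 4(-3)^i) - 4·(-3)^i = -5(-2)^i + 4(-3)^(i + 1) = -5(-2)^((i+1) - 1) + 4(-3)^(i+1),
which is the claimed formula at r = i+1.
This completes the induction.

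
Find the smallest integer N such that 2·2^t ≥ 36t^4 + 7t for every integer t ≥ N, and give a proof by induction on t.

N = 23

At t = 22: 8388608 < 8433370, so the inequality fails and N ≥ 23. We prove 2·2^t ≥ 36t^4 + 7t for all t ≥ 23.
Base step (t = 23): 2·2^t = 16777216 and 36t^4 + 7t = 10074437, so 16777216 ≥ 10074437.
For the inductive step, assume it holds for an arbitrary r ≥ 23, so 2·2^r ≥ 36r^4 + 7r.
Then 2·2^(r + 1) = 2·(2·2^r) ≥ 2·(36r^4 + 7r).
Also, for r ≥ 23 we have 2·(36r^4 + 7r) ≥ 36(r+1)^4 + 7(r+1), since 2·(36r^4 + 7r) − (36(r+1)^4 + 7(r+1)) = 36r^4 - 144r^3 - 216r^2 - 137r - 43, which is nonnegative for all r ≥ 23.
Combining, 2·2^(r + 1) ≥ 36(r+1)^4 + 7(r+1).
By the principle of mathematical induction, the result holds for all t ≥ 23.
Hence the smallest such N is 23.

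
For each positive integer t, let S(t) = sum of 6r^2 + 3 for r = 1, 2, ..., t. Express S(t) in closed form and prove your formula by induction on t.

S(t) = t(2t^2 + 3t + 4)

We claim S(t) = t(2t^2 + 3t + 4) for all t ≥ 1.
Base case (t = 1): S(1) = 9, and the closed form gives 9. They agree.
Suppose the result is true for t = r, so S(r) = r(2r^2 + 3r + 4).
Then S(r+1) = S(r) + (6(r + 1)^2 + 3) = (r(2r^2 + 3r + 4)) + (6(r + 1)^2 + 3).
Simplifying, S(r+1) = (r + 1)(2r^2 + 7r + 9) = (r+1)(2(r+1)^2 + 3(r+1) + 4),
which is the closed form with t = r+1.
Hence, by induction on t, the claim holds for every t ≥ 1.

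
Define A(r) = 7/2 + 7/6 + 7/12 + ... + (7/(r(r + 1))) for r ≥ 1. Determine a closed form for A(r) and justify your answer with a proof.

A(r) = 7r/(r + 1)

We claim A(r) = 7r/(r + 1) for all r ≥ 1.
Base step (r = 1): A(1) = 7/2, and the closed form gives 7/2. They agree.
Inductive step: assume the claim holds for r = i, so A(i) = 7i/(i + 1).
Then A(i+1) = A(i) + (7/((i + 1)(i + 2))) = (7i/(i + 1)) + (7/((i + 1)(i + 2))).
Simplifying, A(i+1) = 7(i + 1)/(i + 2) = 7(i+1)/((i+1) + 1),
which is the closed form with r = i+1.
By the principle of mathematical induction, the result holds for all r ≥ 1.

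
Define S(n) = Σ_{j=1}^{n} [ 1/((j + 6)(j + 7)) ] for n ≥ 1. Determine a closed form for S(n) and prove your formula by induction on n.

We claim S(n) = n/(7(n + 7)) for all n ≥ 1.
Base case (n = 1): S(1) = 1/56, and the closed form gives 1/56. They agree.
Suppose the result is true for n = j, so S(j) = j/(7(j + 7)).
Then S(j+1) = S(j) + (1/((j + 7)(j + 8))) = (j/(7(j + 7))) + (1/((j + 7)(j + 8))).
Simplifying, S(j+1) = (j + 1)/(7(j + 8)) = (j+1)/(7((j+1) + 7)),
which is the closed form with n = j+1.
This completes the induction.

S(n) = n/(7(n + 7))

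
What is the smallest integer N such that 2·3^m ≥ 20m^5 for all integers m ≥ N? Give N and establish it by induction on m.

N = 15

At m = 14: 9565938 < 10756480, so the inequality fails and N ≥ 15. We prove 2·3^m ≥ 20m^5 for all m ≥ 15.
Base step (m = 15): 2·3^m = 28697814 and 20m^5 = 15187500, so 28697814 ≥ 15187500.
For the inductive step, assume it holds for an arbitrary p ≥ 15, so 2·3^p ≥ 20p^5.
Then 2·3^(p + 1) = 3·(2·3^p) ≥ 3·(20p^5).
Also, for p ≥ 15 we have 3·(20p^5) ≥ 20(p+1)^5, since 3 ≥ (1 + 1/p)^5 for all p ≥ 15.
Combining, 2·3^(p + 1) ≥ 20(p+1)^5.
By induction, the statement is established for all m ≥ 15.
Hence the smallest such N is 15.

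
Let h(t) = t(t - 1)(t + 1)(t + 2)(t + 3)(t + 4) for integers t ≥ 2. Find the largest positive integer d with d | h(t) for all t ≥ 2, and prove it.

Computing the first values: h(2) = 720 and h(3) = 5040; gcd(720, 5040) = 720, so d ≤ 720.
We prove 720 | t(t - 1)(t + 1)(t + 2)(t + 3)(t + 4) for all t ≥ 2 by induction on t.
For the base case t = 2: h(2) = 720 = 720·(1), so 720 | h(2).
Suppose the result is true for t = j, i.e. 720 | h(j). Then
h(j+1) − h(j) = j·(j+1)·(j+2)·(j+3)·(j+4)·(j+5) − (j-1)·j·(j+1)·(j+2)·(j+3)·(j+4) = j·(j+1)·(j+2)·(j+3)·(j+4)·[(j+5) − (j-1)] = 6·j·(j+1)·(j+2)·(j+3)·(j+4). The product of 5 consecutive integers is divisible by (5)! = 120, so h(j+1) − h(j) is divisible by 6·120 = 720. By the inductive hypothesis 720 | h(j), hence 720 | h(j+1).
By induction, the statement is established for all t ≥ 2.
Therefore the largest such d is 720.

d = 720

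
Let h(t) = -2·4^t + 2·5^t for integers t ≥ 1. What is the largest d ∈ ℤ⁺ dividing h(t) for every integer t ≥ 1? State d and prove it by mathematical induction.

Computing the first values: h(1) = 2 and h(2) = 18; gcd(2, 18) = 2, so d ≤ 2.
We prove 2 | -2·4^t + 2·5^t for all t ≥ 1 by induction on t.
When t = 1: h(1) = 2 = 2·(1), so 2 | h(1).
Suppose the result is true for t = j, i.e. 2 | h(j). Then
h(j+1) − 5·h(j) = (-2·4^(j+1) + 2·5^(j+1)) − 5·(-2·4^j + 2·5^j) = (-2)·4^j·(4 − 5) = (2)·4^j. Since 2 | h(j) by the inductive hypothesis, 2 | 5·h(j); and 2 | 2 since 2 = 2·1. Therefore 2 | h(j+1).
This completes the induction.
Therefore the largest such d is 2.

d = 2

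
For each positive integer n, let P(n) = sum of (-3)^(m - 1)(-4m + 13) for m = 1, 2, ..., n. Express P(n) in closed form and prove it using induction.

P(n) = (-3)^n(n - 3) + 3

We claim P(n) = (-3)^n(n - 3) + 3 for all n ≥ 1.
When n = 1: P(1) = 9, and the closed form gives 9. They agree.
Inductive step: suppose the statement holds for some m ≥ 1, so P(m) = (-3)^m(m - 3) + 3.
Then P(m+1) = P(m) + ((-3)^m(-4m + 9)) = ((-3)^m(m - 3) + 3) + ((-3)^m(-4m + 9)).
Simplifying, P(m+1) = -3(-3)^m·m + 6(-3)^m + 3 = (-3)^(m+1)((m+1) - 3) + 3,
which is the closed form with n = m+1.
This completes the induction.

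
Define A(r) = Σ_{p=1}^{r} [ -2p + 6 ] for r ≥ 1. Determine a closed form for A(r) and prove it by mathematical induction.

We claim A(r) = -r(r - 5) for all r ≥ 1.
Base step (r = 1): A(1) = 4, and the closed form gives 4. They agree.
Inductive step: suppose the statement holds for some p ≥ 1, so A(p) = p(-p + 5).
Then A(p+1) = A(p) + (-2p + 4) = (p(-p + 5)) + (-2p + 4).
Simplifying, A(p+1) = -(p - 4)(p + 1) = -(p+1)((p+1) - 5),
which is the closed form with r = p+1.
Hence, by induction on r, the claim holds for every r ≥ 1.

A(r) = -r(r - 5)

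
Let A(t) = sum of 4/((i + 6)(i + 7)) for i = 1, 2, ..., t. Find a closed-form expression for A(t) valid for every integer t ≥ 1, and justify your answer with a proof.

A(t) = 4t/(7(t + 7))

We claim A(t) = 4t/(7(t + 7)) for all t ≥ 1.
When t = 1: A(1) = 1/14, and the closed form gives 1/14. They agree.
Inductive step: suppose the statement holds for some i ≥ 1, so A(i) = 4i/(7(i + 7)).
Then A(i+1) = A(i) + (4/((i + 7)(i + 8))) = (4i/(7(i + 7))) + (4/((i + 7)(i + 8))).
Simplifying, A(i+1) = 4(i + 1)/(7(i + 8)) = 4(i+1)/(7((i+1) + 7)),
which is the closed form with t = i+1.
Hence, by induction on t, the claim holds for every t ≥ 1.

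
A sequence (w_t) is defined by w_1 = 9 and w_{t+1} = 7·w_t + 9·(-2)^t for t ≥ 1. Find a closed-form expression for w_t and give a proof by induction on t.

Computing the first terms: w_1 = 9, w_2 = 45, w_3 = 351. This suggests w_t = -(-2)^t + 7^t.
When t = 1: the formula gives 9 = 9 = w_1.
For the inductive step, assume it holds for an arbitrary k ≥ 1, so w_k = -(-2)^k + 7^k.
Then w_{k+1} = 7·w_k + 9·(-2)^k = 7·(-(-2)^k + 7^k) + 9·(-2)^k = -(-2)^(k + 1) + 7^(k + 1),
which is the claimed formula at t = k+1.
By the principle of mathematical induction, the result holds for all t ≥ 1.

w_t = -(-2)^t + 7^t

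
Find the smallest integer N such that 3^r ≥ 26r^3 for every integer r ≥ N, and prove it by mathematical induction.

N = 9

At r = 8: 6561 < 13312, so the inequality fails and N ≥ 9. We prove 3^r ≥ 26r^3 for all r ≥ 9.
Base step (r = 9): 3^r = 19683 and 26r^3 = 18954, so 19683 ≥ 18954.
Inductive step: suppose the statement holds for some k ≥ 9, so 3^k ≥ 26k^3.
Then 3^(k + 1) = 3·(3^k) ≥ 3·(26k^3).
Also, for k ≥ 9 we have 3·(26k^3) ≥ 26(k+1)^3, since 3 ≥ (1 + 1/k)^3 for all k ≥ 9.
Combining, 3^(k + 1) ≥ 26(k+1)^3.
By induction, the statement is established for all r ≥ 9.
Hence the smallest such N is 9.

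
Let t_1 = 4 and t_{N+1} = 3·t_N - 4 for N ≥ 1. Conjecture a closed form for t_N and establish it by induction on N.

t_N = 2·3^(N - 1) + 2

Computing the first terms: t_1 = 4, t_2 = 8, t_3 = 20. This suggests t_N = 2·3^(N - 1) + 2.
For the base case N = 1: the formula gives 4 = 4 = t_1.
Inductive step: suppose the statement holds for some r ≥ 1, so t_r = 2·3^(r - 1) + 2.
Then t_{r+1} = 3·t_r - 4 = 3·(2·3^(r - 1) + 2) - 4 = 2·3^r + 2 = 2·3^((r+1) - 1) + 2,
which is the claimed formula at N = r+1.
By induction, the statement is established for all N ≥ 1.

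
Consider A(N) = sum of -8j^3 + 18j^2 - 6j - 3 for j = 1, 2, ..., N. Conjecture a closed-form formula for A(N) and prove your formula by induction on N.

A(N) = -N(2N^3 - 2N^2 - 4N + 3)

We claim A(N) = -N(2N^3 - 2N^2 - 4N + 3) for all N ≥ 1.
When N = 1: A(1) = 1, and the closed form gives 1. They agree.
Inductive step: suppose the statement holds for some j ≥ 1, so A(j) = j(-2j^3 + 2j^2 + 4j - 3).
Then A(j+1) = A(j) + (-8j^3 - 6j^2 + 6j + 1) = (j(-2j^3 + 2j^2 + 4j - 3)) + (-8j^3 - 6j^2 + 6j + 1).
Simplifying, A(j+1) = -(j + 1)(2j^3 + 4j^2 - 2j - 1) = -(j+1)(2(j+1)^3 - 2(j+1)^2 - 4(j+1) + 3),
which is the closed form with N = j+1.
By the principle of mathematical induction, the result holds for all N ≥ 1.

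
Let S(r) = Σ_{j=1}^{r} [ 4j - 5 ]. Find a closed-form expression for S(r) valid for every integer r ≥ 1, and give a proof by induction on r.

S(r) = r(2r - 3)

We claim S(r) = r(2r - 3) for all r ≥ 1.
Base step (r = 1): S(1) = -1, and the closed form gives -1. They agree.
Suppose the result is true for r = j, so S(j) = j(2j - 3).
Then S(j+1) = S(j) + (4j - 1) = (j(2j - 3)) + (4j - 1).
Simplifying, S(j+1) = (j + 1)(2j - 1) = (j+1)(2(j+1) - 3),
which is the closed form with r = j+1.
By the principle of mathematical induction, the result holds for all r ≥ 1.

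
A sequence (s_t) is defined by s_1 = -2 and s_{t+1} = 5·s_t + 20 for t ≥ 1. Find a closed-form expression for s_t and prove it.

Computing the first terms: s_1 = -2, s_2 = 10, s_3 = 70. This suggests s_t = 3·5^(t - 1) - 5.
Base case (t = 1): the formula gives -2 = -2 = s_1.
For the inductive step, assume it holds for an arbitrary i ≥ 1, so s_i = 3·5^(i - 1) - 5.
Then s_{i+1} = 5·s_i + 20 = 5·(3·5^(i - 1) - 5) + 20 = 3·5^i - 5 = 3·5^((i+1) - 1) - 5,
which is the claimed formula at t = i+1.
Hence, by induction on t, the claim holds for every t ≥ 1.

s_t = 3·5^(t - 1) - 5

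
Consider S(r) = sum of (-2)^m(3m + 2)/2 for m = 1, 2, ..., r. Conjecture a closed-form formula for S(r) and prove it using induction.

S(r) = (-2)^r(r + 1) - 1

We claim S(r) = (-2)^r(r + 1) - 1 for all r ≥ 1.
Base step (r = 1): S(1) = -5, and the closed form gives -5. They agree.
For the inductive step, assume it holds for an arbitrary m ≥ 1, so S(m) = (-2)^m(m + 1) - 1.
Then S(m+1) = S(m) + ((-2)^m(-3m - 5)) = ((-2)^m(m + 1) - 1) + ((-2)^m(-3m - 5)).
Simplifying, S(m+1) = -2(-2)^m·m - 4(-2)^m - 1 = (-2)^(m+1)((m+1) + 1) - 1,
which is the closed form with r = m+1.
By the principle of mathematical induction, the result holds for all r ≥ 1.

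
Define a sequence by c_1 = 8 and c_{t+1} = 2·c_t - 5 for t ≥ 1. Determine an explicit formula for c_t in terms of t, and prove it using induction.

c_t = 3·2^(t - 1) + 5

Computing the first terms: c_1 = 8, c_2 = 11, c_3 = 17. This suggests c_t = 3·2^(t - 1) + 5.
Base case (t = 1): the formula gives 8 = 8 = c_1.
Inductive step: suppose the statement holds for some k ≥ 1, so c_k = 3·2^(k - 1) + 5.
Then c_{k+1} = 2·c_k - 5 = 2·(3·2^(k - 1) + 5) - 5 = 3·2^k + 5 = 3·2^((k+1) - 1) + 5,
which is the claimed formula at t = k+1.
This completes the induction.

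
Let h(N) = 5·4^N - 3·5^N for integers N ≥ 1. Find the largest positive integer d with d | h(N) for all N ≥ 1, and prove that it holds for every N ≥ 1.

d = 5

Computing the first values: h(1) = 5 and h(2) = 5; gcd(5, 5) = 5, so d ≤ 5.
We prove 5 | 5·4^N - 3·5^N for all N ≥ 1 by induction on N.
Base step (N = 1): h(1) = 5 = 5·(1), so 5 | h(1).
Suppose the result is true for N = m, i.e. 5 | h(m). Then
h(m+1) − 5·h(m) = (5·4^(m+1) - 3·5^(m+1)) − 5·(5·4^m - 3·5^m) = (5)·4^m·(4 − 5) = (-5)·4^m. Since 5 | h(m) by the inductive hypothesis, 5 | 5·h(m); and 5 | -5 since -5 = 5·-1. Therefore 5 | h(m+1).
By induction, the statement is established for all N ≥ 1.
Therefore the largest such d is 5.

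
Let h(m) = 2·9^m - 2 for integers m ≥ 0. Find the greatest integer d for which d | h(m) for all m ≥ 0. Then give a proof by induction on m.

Computing the first values: h(0) = 0 and h(1) = 16; gcd(0, 16) = 16, so d ≤ 16.
We prove 16 | 2·9^m - 2 for all m ≥ 0 by induction on m.
Base step (m = 0): h(0) = 0 = 16·(0), so 16 | h(0).
Inductive step: suppose the statement holds for some k ≥ 0, i.e. 16 | h(k). Then
h(k+1) = 2·9^(k+1) - 2 = 9·(2·9^k - 2) + 16 = 9·h(k) + 16. The first term is divisible by 16 by the inductive hypothesis, and 16 is divisible by 16. Hence 16 | h(k+1).
By induction, the statement is established for all m ≥ 0.
Therefore the largest such d is 16.

d = 16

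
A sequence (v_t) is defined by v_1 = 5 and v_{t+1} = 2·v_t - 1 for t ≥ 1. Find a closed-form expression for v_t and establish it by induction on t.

v_t = 2^(t + 1) + 1

Computing the first terms: v_1 = 5, v_2 = 9, v_3 = 17. This suggests v_t = 2^(t + 1) + 1.
Base case (t = 1): the formula gives 5 = 5 = v_1.
Inductive step: suppose the statement holds for some k ≥ 1, so v_k = 2^(k + 1) + 1.
Then v_{k+1} = 2·v_k - 1 = 2·(2^(k + 1) + 1) - 1 = 2^(k + 2) + 1 = 2^((k+1) + 1) + 1,
which is the claimed formula at t = k+1.
By induction, the statement is established for all t ≥ 1.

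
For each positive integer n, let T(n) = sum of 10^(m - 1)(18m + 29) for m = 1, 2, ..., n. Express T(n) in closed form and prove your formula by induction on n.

We claim T(n) = 10^n(2n + 3) - 3 for all n ≥ 1.
Base case (n = 1): T(1) = 47, and the closed form gives 47. They agree.
Inductive step: suppose the statement holds for some m ≥ 1, so T(m) = 10^m(2m + 3) - 3.
Then T(m+1) = T(m) + (10^m(18m + 47)) = (10^m(2m + 3) - 3) + (10^m(18m + 47)).
Simplifying, T(m+1) = 20·10^m·m + 50·10^m - 3 = 10^(m+1)(2(m+1) + 3) - 3,
which is the closed form with n = m+1.
This completes the induction.

T(n) = 10^n(2n + 3) - 3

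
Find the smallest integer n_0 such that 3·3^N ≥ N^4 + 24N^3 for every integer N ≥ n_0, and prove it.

At N = 7: 6561 < 10633, so the inequality fails and n_0 ≥ 8. We prove 3·3^N ≥ N^4 + 24N^3 for all N ≥ 8.
For the base case N = 8: 3·3^N = 19683 and N^4 + 24N^3 = 16384, so 19683 ≥ 16384.
Suppose the result is true for N = p, so 3·3^p ≥ p^4 + 24p^3.
Then 3·3^(p + 1) = 3·(3·3^p) ≥ 3·(p^4 + 24p^3).
Also, for p ≥ 8 we have 3·(p^4 + 24p^3) ≥ (p+1)^4 + 24(p+1)^3, since 3·(p^4 + 24p^3) − ((p+1)^4 + 24(p+1)^3) = 2p^4 + 44p^3 - 78p^2 - 76p - 25, which is nonnegative for all p ≥ 8.
Combining, 3·3^(p + 1) ≥ (p+1)^4 + 24(p+1)^3.
By the principle of mathematical induction, the result holds for all N ≥ 8.
Hence the smallest such n_0 is 8.

n_0 = 8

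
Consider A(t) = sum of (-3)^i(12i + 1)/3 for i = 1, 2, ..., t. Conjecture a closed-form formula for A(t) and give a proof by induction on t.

A(t) = (-3)^t(3t + 1) - 1

We claim A(t) = (-3)^t(3t + 1) - 1 for all t ≥ 1.
Base step (t = 1): A(1) = -13, and the closed form gives -13. They agree.
Inductive step: assume the claim holds for t = i, so A(i) = (-3)^i(3i + 1) - 1.
Then A(i+1) = A(i) + ((-3)^i(-12i - 13)) = ((-3)^i(3i + 1) - 1) + ((-3)^i(-12i - 13)).
Simplifying, A(i+1) = -9(-3)^i·i - 12(-3)^i - 1 = (-3)^(i+1)(3(i+1) + 1) - 1,
which is the closed form with t = i+1.
By the principle of mathematical induction, the result holds for all t ≥ 1.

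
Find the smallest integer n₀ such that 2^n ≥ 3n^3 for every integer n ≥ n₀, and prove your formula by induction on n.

n₀ = 13

At n = 12: 4096 < 5184, so the inequality fails and n₀ ≥ 13. We prove 2^n ≥ 3n^3 for all n ≥ 13.
For the base case n = 13: 2^n = 8192 and 3n^3 = 6591, so 8192 ≥ 6591.
Inductive step: suppose the statement holds for some i ≥ 13, so 2^i ≥ 3i^3.
Then 2^(i + 1) = 2·(2^i) ≥ 2·(3i^3).
Also, for i ≥ 13 we have 2·(3i^3) ≥ 3(i+1)^3, since 2 ≥ (1 + 1/i)^3 for all i ≥ 13.
Combining, 2^(i + 1) ≥ 3(i+1)^3.
By induction, the statement is established for all n ≥ 13.
Hence the smallest such n₀ is 13.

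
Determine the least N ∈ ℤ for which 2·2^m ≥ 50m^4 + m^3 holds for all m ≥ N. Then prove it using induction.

At m = 22: 8388608 < 11723448, so the inequality fails and N ≥ 23. We prove 2·2^m ≥ 50m^4 + m^3 for all m ≥ 23.
For the base case m = 23: 2·2^m = 16777216 and 50m^4 + m^3 = 14004217, so 16777216 ≥ 14004217.
Inductive step: assume the claim holds for m = j, so 2·2^j ≥ 50j^4 + j^3.
Then 2·2^(j + 1) = 2·(2·2^j) ≥ 2·(50j^4 + j^3).
Also, for j ≥ 23 we have 2·(50j^4 + j^3) ≥ 50(j+1)^4 + (j+1)^3, since 2·(50j^4 + j^3) − (50(j+1)^4 + (j+1)^3) = 50j^4 - 199j^3 - 303j^2 - 203j - 51, which is nonnegative for all j ≥ 23.
Combining, 2·2^(j + 1) ≥ 50(j+1)^4 + (j+1)^3.
By induction, the statement is established for all m ≥ 23.
Hence the smallest such N is 23.

N = 23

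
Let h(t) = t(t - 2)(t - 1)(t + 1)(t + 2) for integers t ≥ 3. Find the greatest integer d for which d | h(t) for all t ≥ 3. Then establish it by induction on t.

d = 120

Computing the first values: h(3) = 120 and h(4) = 720; gcd(120, 720) = 120, so d ≤ 120.
We prove 120 | t(t - 2)(t - 1)(t + 1)(t + 2) for all t ≥ 3 by induction on t.
For the base case t = 3: h(3) = 120 = 120·(1), so 120 | h(3).
For the inductive step, assume it holds for an arbitrary j ≥ 3, i.e. 120 | h(j). Then
h(j+1) − h(j) = (j-1)·j·(j+1)·(j+2)·(j+3) − (j-2)·(j-1)·j·(j+1)·(j+2) = (j-1)·j·(j+1)·(j+2)·[(j+3) − (j-2)] = 5·(j-1)·j·(j+1)·(j+2). The product of 4 consecutive integers is divisible by (4)! = 24, so h(j+1) − h(j) is divisible by 5·24 = 120. By the inductive hypothesis 120 | h(j), hence 120 | h(j+1).
This completes the induction.
Therefore the largest such d is 120.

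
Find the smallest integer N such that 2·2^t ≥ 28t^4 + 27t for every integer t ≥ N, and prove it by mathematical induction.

At t = 21: 4194304 < 5446035, so the inequality fails and N ≥ 22. We prove 2·2^t ≥ 28t^4 + 27t for all t ≥ 22.
Base case (t = 22): 2·2^t = 8388608 and 28t^4 + 27t = 6559762, so 8388608 ≥ 6559762.
Suppose the result is true for t = m, so 2·2^m ≥ 28m^4 + 27m.
Then 2·2^(m + 1) = 2·(2·2^m) ≥ 2·(28m^4 + 27m).
Also, for m ≥ 22 we have 2·(28m^4 + 27m) ≥ 28(m+1)^4 + 27(m+1), since 2·(28m^4 + 27m) − (28(m+1)^4 + 27(m+1)) = 28m^4 - 112m^3 - 168m^2 - 85m - 55, which is nonnegative for all m ≥ 22.
Combining, 2·2^(m + 1) ≥ 28(m+1)^4 + 27(m+1).
This completes the induction.
Hence the smallest such N is 22.

N = 22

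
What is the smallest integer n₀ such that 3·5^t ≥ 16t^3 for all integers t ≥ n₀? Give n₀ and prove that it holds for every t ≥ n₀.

n₀ = 4

At t = 3: 375 < 432, so the inequality fails and n₀ ≥ 4. We prove 3·5^t ≥ 16t^3 for all t ≥ 4.
When t = 4: 3·5^t = 1875 and 16t^3 = 1024, so 1875 ≥ 1024.
For the inductive step, assume it holds for an arbitrary r ≥ 4, so 3·5^r ≥ 16r^3.
Then 3·5^(r + 1) = 5·(3·5^r) ≥ 5·(16r^3).
Also, for r ≥ 4 we have 5·(16r^3) ≥ 16(r+1)^3, since 5 ≥ (1 + 1/r)^3 for all r ≥ 4.
Combining, 3·5^(r + 1) ≥ 16(r+1)^3.
Hence, by induction on t, the claim holds for every t ≥ 4.
Hence the smallest such n₀ is 4.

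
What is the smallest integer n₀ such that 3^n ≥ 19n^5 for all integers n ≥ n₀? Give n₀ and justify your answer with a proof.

n₀ = 16

At n = 15: 14348907 < 14428125, so the inequality fails and n₀ ≥ 16. We prove 3^n ≥ 19n^5 for all n ≥ 16.
For the base case n = 16: 3^n = 43046721 and 19n^5 = 19922944, so 43046721 ≥ 19922944.
Inductive step: assume the claim holds for n = k, so 3^k ≥ 19k^5.
Then 3^(k + 1) = 3·(3^k) ≥ 3·(19k^5).
Also, for k ≥ 16 we have 3·(19k^5) ≥ 19(k+1)^5, since 3 ≥ (1 + 1/k)^5 for all k ≥ 16.
Combining, 3^(k + 1) ≥ 19(k+1)^5.
Hence, by induction on n, the claim holds for every n ≥ 16.
Hence the smallest such n₀ is 16.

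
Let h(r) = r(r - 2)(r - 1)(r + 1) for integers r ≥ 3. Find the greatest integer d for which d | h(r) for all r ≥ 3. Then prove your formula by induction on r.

Computing the first values: h(3) = 24 and h(4) = 120; gcd(24, 120) = 24, so d ≤ 24.
We prove 24 | r(r - 2)(r - 1)(r + 1) for all r ≥ 3 by induction on r.
For the base case r = 3: h(3) = 24 = 24·(1), so 24 | h(3).
Inductive step: suppose the statement holds for some m ≥ 3, i.e. 24 | h(m). Then
h(m+1) − h(m) = (m-1)·m·(m+1)·(m+2) − (m-2)·(m-1)·m·(m+1) = (m-1)·m·(m+1)·[(m+2) − (m-2)] = 4·(m-1)·m·(m+1). The product of 3 consecutive integers is divisible by (3)! = 6, so h(m+1) − h(m) is divisible by 4·6 = 24. By the inductive hypothesis 24 | h(m), hence 24 | h(m+1).
Hence, by induction on r, the claim holds for every r ≥ 3.
Therefore the largest such d is 24.

d = 24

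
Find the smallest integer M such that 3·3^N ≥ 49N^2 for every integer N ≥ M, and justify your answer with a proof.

At N = 5: 729 < 1225, so the inequality fails and M ≥ 6. We prove 3·3^N ≥ 49N^2 for all N ≥ 6.
Base step (N = 6): 3·3^N = 2187 and 49N^2 = 1764, so 2187 ≥ 1764.
Inductive step: assume the claim holds for N = r, so 3·3^r ≥ 49r^2.
Then 3·3^(r + 1) = 3·(3·3^r) ≥ 3·(49r^2).
Also, for r ≥ 6 we have 3·(49r^2) ≥ 49(r+1)^2, since 3 ≥ (1 + 1/r)^2 for all r ≥ 6.
Combining, 3·3^(r + 1) ≥ 49(r+1)^2.
This completes the induction.
Hence the smallest such M is 6.

M = 6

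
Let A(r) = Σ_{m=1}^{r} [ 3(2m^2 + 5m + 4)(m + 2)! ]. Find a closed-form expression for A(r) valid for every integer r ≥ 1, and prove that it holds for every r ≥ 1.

We claim A(r) = (6r + 3)(r + 3)! - 18 for all r ≥ 1.
When r = 1: A(1) = 198, and the closed form gives 198. They agree.
Inductive step: suppose the statement holds for some m ≥ 1, so A(m) = (6m + 3)(m + 3)! - 18.
Then A(m+1) = A(m) + (3(2m^2 + 9m + 11)(m + 3)!) = ((6m + 3)(m + 3)! - 18) + (3(2m^2 + 9m + 11)(m + 3)!).
Simplifying, A(m+1) = (6(m+1) + 3)((m+1) + 3)! - 18,
which is the closed form with r = m+1.
Hence, by induction on r, the claim holds for every r ≥ 1.

A(r) = (6r + 3)(r + 3)! - 18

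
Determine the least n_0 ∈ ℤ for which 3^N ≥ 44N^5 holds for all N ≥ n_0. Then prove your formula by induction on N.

At N = 16: 43046721 < 46137344, so the inequality fails and n_0 ≥ 17. We prove 3^N ≥ 44N^5 for all N ≥ 17.
For the base case N = 17: 3^N = 129140163 and 44N^5 = 62473708, so 129140163 ≥ 62473708.
Inductive step: suppose the statement holds for some i ≥ 17, so 3^i ≥ 44i^5.
Then 3^(i + 1) = 3·(3^i) ≥ 3·(44i^5).
Also, for i ≥ 17 we have 3·(44i^5) ≥ 44(i+1)^5, since 3 ≥ (1 + 1/i)^5 for all i ≥ 17.
Combining, 3^(i + 1) ≥ 44(i+1)^5.
By induction, the statement is established for all N ≥ 17.
Hence the smallest such n_0 is 17.

n_0 = 17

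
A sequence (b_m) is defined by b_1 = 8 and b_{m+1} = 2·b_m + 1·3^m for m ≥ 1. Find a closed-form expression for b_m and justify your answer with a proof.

b_m = 5·2^(m - 1) + 3^m

Computing the first terms: b_1 = 8, b_2 = 19, b_3 = 47. This suggests b_m = 5·2^(m - 1) + 3^m.
For the base case m = 1: the formula gives 8 = 8 = b_1.
Inductive step: suppose the statement holds for some p ≥ 1, so b_p = 5·2^(p - 1) + 3^p.
Then b_{p+1} = 2·b_p + 1·3^p = 2·(5·2^(p - 1) + 3^p) + 1·3^p = 5·2^p + 3^(p + 1) = 5·2^((p+1) - 1) + 3^(p+1),
which is the claimed formula at m = p+1.
Hence, by induction on m, the claim holds for every m ≥ 1.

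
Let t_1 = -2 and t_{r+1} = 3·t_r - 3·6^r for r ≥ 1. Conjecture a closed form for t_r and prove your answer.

t_r = 4·3^(r - 1) - 6^r

Computing the first terms: t_1 = -2, t_2 = -24, t_3 = -180. This suggests t_r = 4·3^(r - 1) - 6^r.
For the base case r = 1: the formula gives -2 = -2 = t_1.
Suppose the result is true for r = k, so t_k = 4·3^(k - 1) - 6^k.
Then t_{k+1} = 3·t_k - 3·6^k = 3·(4·3^(k - 1) - 6^k) - 3·6^k = 4·3^k - 6^(k + 1) = 4·3^((k+1) - 1) - 6^(k+1),
which is the claimed formula at r = k+1.
Hence, by induction on r, the claim holds for every r ≥ 1.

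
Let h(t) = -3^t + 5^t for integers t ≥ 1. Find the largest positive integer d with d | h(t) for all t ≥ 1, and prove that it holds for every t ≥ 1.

Computing the first values: h(1) = 2 and h(2) = 16; gcd(2, 16) = 2, so d ≤ 2.
We prove 2 | -3^t + 5^t for all t ≥ 1 by induction on t.
Base step (t = 1): h(1) = 2 = 2·(1), so 2 | h(1).
Inductive step: suppose the statement holds for some k ≥ 1, i.e. 2 | h(k). Then
5^{k+1} − 3^{k+1} = 5·5^k − 3·3^k = 5·(5^k − 3^k) + (2)·3^k. The first term is divisible by 2 by the inductive hypothesis, and the second term (2)·3^k is divisible by 2 since 2 | 2. Hence 2 | h(k+1).
This completes the induction.
Therefore the largest such d is 2.

d = 2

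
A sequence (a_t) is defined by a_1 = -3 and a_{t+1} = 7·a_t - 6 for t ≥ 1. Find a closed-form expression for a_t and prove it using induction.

Computing the first terms: a_1 = -3, a_2 = -27, a_3 = -195. This suggests a_t = -4·7^(t - 1) + 1.
Base step (t = 1): the formula gives -3 = -3 = a_1.
Suppose the result is true for t = m, so a_m = -4·7^(m - 1) + 1.
Then a_{m+1} = 7·a_m - 6 = 7·(-4·7^(m - 1) + 1) - 6 = -4·7^m + 1 = -4·7^((m+1) - 1) + 1,
which is the claimed formula at t = m+1.
By the principle of mathematical induction, the result holds for all t ≥ 1.

a_t = -4·7^(t - 1) + 1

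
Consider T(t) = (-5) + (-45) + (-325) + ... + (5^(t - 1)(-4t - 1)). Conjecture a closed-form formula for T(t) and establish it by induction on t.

We claim T(t) = -5^t·t for all t ≥ 1.
For the base case t = 1: T(1) = -5, and the closed form gives -5. They agree.
Inductive step: assume the claim holds for t = m, so T(m) = -5^m·m.
Then T(m+1) = T(m) + (5^m(-4m - 5)) = (-5^m·m) + (5^m(-4m - 5)).
Simplifying, T(m+1) = 5^(m + 1)(-m - 1) = -5^(m+1)·(m+1),
which is the closed form with t = m+1.
This completes the induction.

T(t) = -5^t·t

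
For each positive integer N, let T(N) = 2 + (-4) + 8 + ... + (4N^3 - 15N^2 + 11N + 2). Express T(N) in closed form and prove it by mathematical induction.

We claim T(N) = N(N^3 - 3N^2 - N + 5) for all N ≥ 1.
When N = 1: T(1) = 2, and the closed form gives 2. They agree.
Inductive step: suppose the statement holds for some p ≥ 1, so T(p) = p(p^3 - 3p^2 - p + 5).
Then T(p+1) = T(p) + (4p^3 - 3p^2 - 7p + 2) = (p(p^3 - 3p^2 - p + 5)) + (4p^3 - 3p^2 - 7p + 2).
Simplifying, T(p+1) = (p + 1)(p^3 - 4p + 2) = (p+1)((p+1)^3 - 3(p+1)^2 - (p+1) + 5),
which is the closed form with N = p+1.
By induction, the statement is established for all N ≥ 1.

T(N) = N(N^3 - 3N^2 - N + 5)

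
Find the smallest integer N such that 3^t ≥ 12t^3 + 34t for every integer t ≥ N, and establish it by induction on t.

N = 8

At t = 7: 2187 < 4354, so the inequality fails and N ≥ 8. We prove 3^t ≥ 12t^3 + 34t for all t ≥ 8.
Base step (t = 8): 3^t = 6561 and 12t^3 + 34t = 6416, so 6561 ≥ 6416.
Suppose the result is true for t = r, so 3^r ≥ 12r^3 + 34r.
Then 3^(r + 1) = 3·(3^r) ≥ 3·(12r^3 + 34r).
Also, for r ≥ 8 we have 3·(12r^3 + 34r) ≥ 12(r+1)^3 + 34(r+1), since 3·(12r^3 + 34r) − (12(r+1)^3 + 34(r+1)) = 24r^3 - 36r^2 + 32r - 46, which is nonnegative for all r ≥ 8.
Combining, 3^(r + 1) ≥ 12(r+1)^3 + 34(r+1).
This completes the induction.
Hence the smallest such N is 8.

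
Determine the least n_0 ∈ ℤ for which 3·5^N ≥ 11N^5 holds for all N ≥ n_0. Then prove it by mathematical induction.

At N = 6: 46875 < 85536, so the inequality fails and n_0 ≥ 7. We prove 3·5^N ≥ 11N^5 for all N ≥ 7.
For the base case N = 7: 3·5^N = 234375 and 11N^5 = 184877, so 234375 ≥ 184877.
Inductive step: assume the claim holds for N = m, so 3·5^m ≥ 11m^5.
Then 3·5^(m + 1) = 5·(3·5^m) ≥ 5·(11m^5).
Also, for m ≥ 7 we have 5·(11m^5) ≥ 11(m+1)^5, since 5 ≥ (1 + 1/m)^5 for all m ≥ 7.
Combining, 3·5^(m + 1) ≥ 11(m+1)^5.
Hence, by induction on N, the claim holds for every N ≥ 7.
Hence the smallest such n_0 is 7.

n_0 = 7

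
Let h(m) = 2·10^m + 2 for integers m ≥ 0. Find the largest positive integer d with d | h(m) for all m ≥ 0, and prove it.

d = 2

Computing the first values: h(0) = 4 and h(1) = 22; gcd(4, 22) = 2, so d ≤ 2.
We prove 2 | 2·10^m + 2 for all m ≥ 0 by induction on m.
Base step (m = 0): h(0) = 4 = 2·(2), so 2 | h(0).
Suppose the result is true for m = j, i.e. 2 | h(j). Then
h(j+1) = 2·10^(j+1) + 2 = 10·(2·10^j + 2) - 18 = 10·h(j) - 18. The first term is divisible by 2 by the inductive hypothesis, and -18 is divisible by 2. Hence 2 | h(j+1).
Hence, by induction on m, the claim holds for every m ≥ 0.
Therefore the largest such d is 2.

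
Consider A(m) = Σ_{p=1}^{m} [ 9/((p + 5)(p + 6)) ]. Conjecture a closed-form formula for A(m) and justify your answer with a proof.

A(m) = 3m/(2(m + 6))

We claim A(m) = 3m/(2(m + 6)) for all m ≥ 1.
Base step (m = 1): A(1) = 3/14, and the closed form gives 3/14. They agree.
For the inductive step, assume it holds for an arbitrary p ≥ 1, so A(p) = 3p/(2(p + 6)).
Then A(p+1) = A(p) + (9/((p + 6)(p + 7))) = (3p/(2(p + 6))) + (9/((p + 6)(p + 7))).
Simplifying, A(p+1) = 3(p + 1)/(2(p + 7)) = 3(p+1)/(2((p+1) + 6)),
which is the closed form with m = p+1.
By induction, the statement is established for all m ≥ 1.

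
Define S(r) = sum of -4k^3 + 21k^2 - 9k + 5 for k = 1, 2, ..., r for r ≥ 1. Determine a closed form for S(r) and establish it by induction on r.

We claim S(r) = -r(r^3 - 5r^2 - 5r - 4) for all r ≥ 1.
For the base case r = 1: S(1) = 13, and the closed form gives 13. They agree.
Inductive step: assume the claim holds for r = k, so S(k) = k(-k^3 + 5k^2 + 5k + 4).
Then S(k+1) = S(k) + (-4k^3 + 9k^2 + 21k + 13) = (k(-k^3 + 5k^2 + 5k + 4)) + (-4k^3 + 9k^2 + 21k + 13).
Simplifying, S(k+1) = -(k + 1)(k^3 - 2k^2 - 12k - 13) = -(k+1)((k+1)^3 - 5(k+1)^2 - 5(k+1) - 4),
which is the closed form with r = k+1.
This completes the induction.

S(r) = -r(r^3 - 5r^2 - 5r - 4)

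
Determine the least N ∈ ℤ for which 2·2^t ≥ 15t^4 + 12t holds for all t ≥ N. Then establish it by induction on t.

At t = 20: 2097152 < 2400240, so the inequality fails and N ≥ 21. We prove 2·2^t ≥ 15t^4 + 12t for all t ≥ 21.
Base case (t = 21): 2·2^t = 4194304 and 15t^4 + 12t = 2917467, so 4194304 ≥ 2917467.
Suppose the result is true for t = j, so 2·2^j ≥ 15j^4 + 12j.
Then 2·2^(j + 1) = 2·(2·2^j) ≥ 2·(15j^4 + 12j).
Also, for j ≥ 21 we have 2·(15j^4 + 12j) ≥ 15(j+1)^4 + 12(j+1), since 2·(15j^4 + 12j) − (15(j+1)^4 + 12(j+1)) = 15j^4 - 60j^3 - 90j^2 - 48j - 27, which is nonnegative for all j ≥ 21.
Combining, 2·2^(j + 1) ≥ 15(j+1)^4 + 12(j+1).
Hence, by induction on t, the claim holds for every t ≥ 21.
Hence the smallest such N is 21.

N = 21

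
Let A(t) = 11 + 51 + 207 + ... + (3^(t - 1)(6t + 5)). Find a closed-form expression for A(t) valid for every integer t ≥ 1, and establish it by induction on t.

A(t) = 3^t(3t + 1) - 1

We claim A(t) = 3^t(3t + 1) - 1 for all t ≥ 1.
For the base case t = 1: A(1) = 11, and the closed form gives 11. They agree.
Inductive step: assume the claim holds for t = p, so A(p) = 3^p(3p + 1) - 1.
Then A(p+1) = A(p) + (3^p(6p + 11)) = (3^p(3p + 1) - 1) + (3^p(6p + 11)).
Simplifying, A(p+1) = 9·3^p·p + 12·3^p - 1 = 3^(p+1)(3(p+1) + 1) - 1,
which is the closed form with t = p+1.
This completes the induction.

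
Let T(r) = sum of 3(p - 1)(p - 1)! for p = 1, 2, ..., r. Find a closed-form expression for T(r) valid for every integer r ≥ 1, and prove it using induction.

T(r) = 3r! - 3

We claim T(r) = 3r! - 3 for all r ≥ 1.
When r = 1: T(1) = 0, and the closed form gives 0. They agree.
Inductive step: assume the claim holds for r = p, so T(p) = 3p! - 3.
Then T(p+1) = T(p) + (3p·p!) = (3p! - 3) + (3p·p!).
Simplifying, T(p+1) = 3(p+1)! - 3,
which is the closed form with r = p+1.
Hence, by induction on r, the claim holds for every r ≥ 1.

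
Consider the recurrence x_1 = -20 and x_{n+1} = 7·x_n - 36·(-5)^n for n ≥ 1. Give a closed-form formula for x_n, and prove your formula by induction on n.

x_n = 3(-5)^n - 5·7^(n - 1)

Computing the first terms: x_1 = -20, x_2 = 40, x_3 = -620. This suggests x_n = 3(-5)^n - 5·7^(n - 1).
When n = 1: the formula gives -20 = -20 = x_1.
Suppose the result is true for n = p, so x_p = 3(-5)^p - 5·7^(p - 1).
Then x_{p+1} = 7·x_p - 36·(-5)^p = 7·(3(-5)^p - 5·7^(p - 1)) - 36·(-5)^p = 3(-5)^(p + 1) - 5·7^p = 3(-5)^(p+1) - 5·7^((p+1) - 1),
which is the claimed formula at n = p+1.
By induction, the statement is established for all n ≥ 1.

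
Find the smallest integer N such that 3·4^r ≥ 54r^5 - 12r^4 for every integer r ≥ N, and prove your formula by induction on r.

N = 11

At r = 10: 3145728 < 5280000, so the inequality fails and N ≥ 11. We prove 3·4^r ≥ 54r^5 - 12r^4 for all r ≥ 11.
Base case (r = 11): 3·4^r = 12582912 and 54r^5 - 12r^4 = 8521062, so 12582912 ≥ 8521062.
Suppose the result is true for r = m, so 3·4^m ≥ 54m^5 - 12m^4.
Then 3·4^(m + 1) = 4·(3·4^m) ≥ 4·(54m^5 - 12m^4).
Also, for m ≥ 11 we have 4·(54m^5 - 12m^4) ≥ 54(m+1)^5 - 12(m+1)^4, since 4·(54m^5 - 12m^4) − (54(m+1)^5 - 12(m+1)^4) = 162m^5 - 306m^4 - 492m^3 - 468m^2 - 222m - 42, which is nonnegative for all m ≥ 11.
Combining, 3·4^(m + 1) ≥ 54(m+1)^5 - 12(m+1)^4.
Hence, by induction on r, the claim holds for every r ≥ 11.
Hence the smallest such N is 11.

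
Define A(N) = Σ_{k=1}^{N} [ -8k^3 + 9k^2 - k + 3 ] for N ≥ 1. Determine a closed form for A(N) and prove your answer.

We claim A(N) = -N(2N^3 + N^2 - 2N - 4) for all N ≥ 1.
For the base case N = 1: A(1) = 3, and the closed form gives 3. They agree.
Inductive step: suppose the statement holds for some k ≥ 1, so A(k) = k(-2k^3 - k^2 + 2k + 4).
Then A(k+1) = A(k) + (-8k^3 - 15k^2 - 7k + 3) = (k(-2k^3 - k^2 + 2k + 4)) + (-8k^3 - 15k^2 - 7k + 3).
Simplifying, A(k+1) = -(k + 1)(2k^3 + 7k^2 + 6k - 3) = -(k+1)(2(k+1)^3 + (k+1)^2 - 2(k+1) - 4),
which is the closed form with N = k+1.
This completes the induction.

A(N) = -N(2N^3 + N^2 - 2N - 4)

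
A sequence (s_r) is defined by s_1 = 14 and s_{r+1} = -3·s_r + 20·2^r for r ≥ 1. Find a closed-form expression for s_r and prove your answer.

Computing the first terms: s_1 = 14, s_2 = -2, s_3 = 86. This suggests s_r = -2(-3)^r + 2^(r + 2).
Base case (r = 1): the formula gives 14 = 14 = s_1.
Suppose the result is true for r = p, so s_p = -2(-3)^p + 2^(p + 2).
Then s_{p+1} = -3·s_p + 20·2^p = -3·(-2(-3)^p + 2^(p + 2)) + 20·2^p = -2(-3)^(p + 1) + 2^(p + 3) = -2(-3)^(p+1) + 2^((p+1) + 2),
which is the claimed formula at r = p+1.
This completes the induction.

s_r = -2(-3)^r + 2^(r + 2)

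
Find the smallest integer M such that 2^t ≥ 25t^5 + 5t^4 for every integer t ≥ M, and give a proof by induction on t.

At t = 28: 268435456 < 433332480, so the inequality fails and M ≥ 29. We prove 2^t ≥ 25t^5 + 5t^4 for all t ≥ 29.
When t = 29: 2^t = 536870912 and 25t^5 + 5t^4 = 516315130, so 536870912 ≥ 516315130.
Inductive step: assume the claim holds for t = i, so 2^i ≥ 25i^5 + 5i^4.
Then 2^(i + 1) = 2·(2^i) ≥ 2·(25i^5 + 5i^4).
Also, for i ≥ 29 we have 2·(25i^5 + 5i^4) ≥ 25(i+1)^5 + 5(i+1)^4, since 2·(25i^5 + 5i^4) − (25(i+1)^5 + 5(i+1)^4) = 25i^5 - 120i^4 - 270i^3 - 280i^2 - 145i - 30, which is nonnegative for all i ≥ 29.
Combining, 2^(i + 1) ≥ 25(i+1)^5 + 5(i+1)^4.
This completes the induction.
Hence the smallest such M is 29.

M = 29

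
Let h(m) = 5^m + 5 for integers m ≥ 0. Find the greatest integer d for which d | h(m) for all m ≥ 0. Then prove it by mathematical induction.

d = 2

Computing the first values: h(0) = 6 and h(1) = 10; gcd(6, 10) = 2, so d ≤ 2.
We prove 2 | 5^m + 5 for all m ≥ 0 by induction on m.
Base step (m = 0): h(0) = 6 = 2·(3), so 2 | h(0).
Inductive step: suppose the statement holds for some r ≥ 0, i.e. 2 | h(r). Then
h(r+1) = 5^(r+1) + 5 = 5·(5^r + 5) - 20 = 5·h(r) - 20. The first term is divisible by 2 by the inductive hypothesis, and -20 is divisible by 2. Hence 2 | h(r+1).
By the principle of mathematical induction, the result holds for all m ≥ 0.
Therefore the largest such d is 2.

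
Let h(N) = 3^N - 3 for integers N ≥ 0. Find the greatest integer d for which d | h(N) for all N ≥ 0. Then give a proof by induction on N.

Computing the first values: h(0) = -2 and h(1) = 0; gcd(-2, 0) = 2, so d ≤ 2.
We prove 2 | 3^N - 3 for all N ≥ 0 by induction on N.
Base case (N = 0): h(0) = -2 = 2·(-1), so 2 | h(0).
Inductive step: suppose the statement holds for some j ≥ 0, i.e. 2 | h(j). Then
h(j+1) = 3^(j+1) - 3 = 3·(3^j - 3) + 6 = 3·h(j) + 6. The first term is divisible by 2 by the inductive hypothesis, and 6 is divisible by 2. Hence 2 | h(j+1).
By induction, the statement is established for all N ≥ 0.
Therefore the largest such d is 2.

d = 2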